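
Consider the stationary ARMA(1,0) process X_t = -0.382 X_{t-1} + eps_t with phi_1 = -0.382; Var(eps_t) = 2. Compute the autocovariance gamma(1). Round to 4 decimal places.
\gamma(1) = -0.8945

Multiply the model equation by X_{t-k} and take expectations. With theta_0 = psi_0 = 1 and psi_j the MA(infinity) weights, this gives
  gamma(k) - sum_i phi_i gamma(k-i) = c_k,
  c_k = sigma^2 * sum_{j=k..q} theta_j psi_{j-k}   (c_k = 0 for k > q),
using gamma(-m) = gamma(m).
Pure AR (q = 0): c_0 = sigma^2 = 2, c_k = 0 for k >= 1.
Equations for k = 0 and k = 1 (AR order 1):
  gamma(0) = phi_1 gamma(1) + c_0
  gamma(1) = phi_1 gamma(0) + c_1
Substituting the second into the first: gamma(0) (1 - phi_1^2) = c_0 + phi_1 c_1, so
  gamma(0) = c_0 / (1 - phi_1^2) = 2 / (1 - (-0.382)^2) = 2 / 0.854076 = 2.341712.
  gamma(1) = phi_1 gamma(0) = (-0.382)(2.341712) = -0.894534.
Therefore gamma(1) = -0.8945 (to 4 decimal places).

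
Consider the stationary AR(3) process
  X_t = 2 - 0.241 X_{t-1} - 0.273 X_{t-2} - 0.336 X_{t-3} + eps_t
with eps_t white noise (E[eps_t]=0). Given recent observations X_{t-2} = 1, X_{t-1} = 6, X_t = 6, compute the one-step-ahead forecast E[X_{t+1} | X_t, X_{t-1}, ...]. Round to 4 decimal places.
E[X_{t+1} \mid \mathcal F_t] = -1.4200

For an AR(p) model X_t = c + sum_i phi_i X_{t-i} + eps_t, the
one-step-ahead conditional mean is
  E[X_{t+1} | X_t, ...] = c + sum_i phi_i X_{t+1-i}.
Substitute known values:
  E[X_{t+1} | ...] = 2 + (-0.241) * (6) + (-0.273) * (6) + (-0.336) * (1)
                   = -1.4200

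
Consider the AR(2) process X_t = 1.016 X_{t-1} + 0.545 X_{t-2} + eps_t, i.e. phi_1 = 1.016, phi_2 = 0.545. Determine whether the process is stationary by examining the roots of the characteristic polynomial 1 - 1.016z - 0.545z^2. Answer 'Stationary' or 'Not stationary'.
\text{Not stationary}

The AR(p) characteristic polynomial is P(z) = 1 - 1.016z - 0.545z^2.
Stationarity requires all roots to lie outside the unit circle, i.e. |z| > 1 for every root.
Set 1 + (-1.016) z + (-0.545) z^2 = 0, i.e. a z^2 + b z + c = 0 with a = -0.545, b = -1.016, c = 1.
Discriminant D = b^2 - 4ac = (-1.016)^2 - 4*(-0.545)*1 = 1.032256 - (-2.18) = 3.212256.
D >= 0, so the roots are real: z = (-b +/- sqrt(D)) / (2a) = (1.016 +/- 1.792277) / (-1.09).
  z_1 = (1.016 + 1.792277) / (-1.09) = -2.5764,   |z_1| = 2.5764.
  z_2 = (1.016 - 1.792277) / (-1.09) = 0.7122,   |z_2| = 0.7122.
Moduli of all roots: 2.5764, 0.7122.
All moduli strictly greater than 1? No.
Verdict: Not stationary.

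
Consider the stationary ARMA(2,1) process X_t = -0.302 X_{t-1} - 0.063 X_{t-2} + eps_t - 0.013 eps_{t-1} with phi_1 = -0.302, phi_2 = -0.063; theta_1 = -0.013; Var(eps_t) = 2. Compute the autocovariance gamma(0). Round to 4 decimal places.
\gamma(0) = 2.2008

Multiply the model equation by X_{t-k} and take expectations. With theta_0 = psi_0 = 1 and psi_j the MA(infinity) weights, this gives
  gamma(k) - sum_i phi_i gamma(k-i) = c_k,
  c_k = sigma^2 * sum_{j=k..q} theta_j psi_{j-k}   (c_k = 0 for k > q),
using gamma(-m) = gamma(m).
psi-weights needed (psi_j = theta_j + sum_i phi_i psi_{j-i}):
  psi_1 = theta_1 + phi_1 = -0.013 + (-0.302) = -0.315
Right-hand sides:
  c_0 = sigma^2 (1 + theta_1 psi_1) = 2 * (1 + (-0.013)(-0.315)) = 2 * 1.004095 = 2.00819
  c_1 = sigma^2 theta_1 = 2 * (-0.013) = -0.026
  c_2 = 0
Equations for k = 0, 1, 2 (AR order 2, c_2 = 0):
  (E0) gamma(0) = phi_1 gamma(1) + phi_2 gamma(2) + c_0
  (E1) gamma(1) = phi_1 gamma(0) + phi_2 gamma(1) + c_1
  (E2) gamma(2) = phi_1 gamma(1) + phi_2 gamma(0)
From (E1): gamma(1) = A gamma(0) + B with
  A = phi_1 / (1 - phi_2) = -0.302 / 1.063 = -0.284102,   B = c_1 / (1 - phi_2) = -0.026 / 1.063 = -0.024459.
Insert (E2) into (E0): gamma(0) (1 - phi_2^2) = phi_1 (1 + phi_2) gamma(1) + c_0.
  phi_1 (1 + phi_2) = (-0.302)(0.937) = -0.282974,   1 - phi_2^2 = 0.996031.
Replace gamma(1) by A gamma(0) + B and collect gamma(0):
  gamma(0) [0.996031 - (-0.282974)(-0.284102)] = (-0.282974)(-0.024459) + 2.00819
  gamma(0) * 0.915638 = 2.015111
  gamma(0) = 2.015111 / 0.915638 = 2.200774.
Therefore gamma(0) = 2.2008 (to 4 decimal places).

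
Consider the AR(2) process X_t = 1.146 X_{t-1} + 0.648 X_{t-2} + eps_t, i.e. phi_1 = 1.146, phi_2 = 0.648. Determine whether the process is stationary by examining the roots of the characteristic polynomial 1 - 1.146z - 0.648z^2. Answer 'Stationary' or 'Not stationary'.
\text{Not stationary}

The AR(p) characteristic polynomial is P(z) = 1 - 1.146z - 0.648z^2.
Stationarity requires all roots to lie outside the unit circle, i.e. |z| > 1 for every root.
Set 1 + (-1.146) z + (-0.648) z^2 = 0, i.e. a z^2 + b z + c = 0 with a = -0.648, b = -1.146, c = 1.
Discriminant D = b^2 - 4ac = (-1.146)^2 - 4*(-0.648)*1 = 1.313316 - (-2.592) = 3.905316.
D >= 0, so the roots are real: z = (-b +/- sqrt(D)) / (2a) = (1.146 +/- 1.976187) / (-1.296).
  z_1 = (1.146 + 1.976187) / (-1.296) = -2.4091,   |z_1| = 2.4091.
  z_2 = (1.146 - 1.976187) / (-1.296) = 0.6406,   |z_2| = 0.6406.
Moduli of all roots: 2.4091, 0.6406.
All moduli strictly greater than 1? No.
Verdict: Not stationary.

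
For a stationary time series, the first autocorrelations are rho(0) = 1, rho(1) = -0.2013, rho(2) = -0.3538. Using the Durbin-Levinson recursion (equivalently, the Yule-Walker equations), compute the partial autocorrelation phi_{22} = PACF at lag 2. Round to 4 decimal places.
\phi_{22} = -0.4110

The PACF at lag k is phi_{kk}, the last component of the solution
to the Yule-Walker system G_k phi = r_k where
  (G_k)_{ij} = rho(|i - j|), (r_k)_i = rho(i), i,j = 1..k.
Equivalently, Durbin-Levinson gives phi_{kk} iteratively:
  phi_{11} = rho(1)
  phi_{kk} = [rho(k) - sum_{j=1..k-1} phi_{k-1,j} rho(k-j)]
            / [1 - sum_{j=1..k-1} phi_{k-1,j} rho(j)],
  phi_{k,j} = phi_{k-1,j} - phi_{kk} phi_{k-1,k-j},  j = 1..k-1.
Step k = 1:
  phi_11 = rho(1) = -0.2013.
Step k = 2:
  phi_22 = [rho(2) - phi_11 rho(1)] / [1 - phi_11 rho(1)] = [-0.3538 - (-0.2013)(-0.2013)] / [1 - (-0.2013)(-0.2013)]
         = -0.39432169 / 0.95947831 = -0.411.
Therefore phi_{22} = -0.4110.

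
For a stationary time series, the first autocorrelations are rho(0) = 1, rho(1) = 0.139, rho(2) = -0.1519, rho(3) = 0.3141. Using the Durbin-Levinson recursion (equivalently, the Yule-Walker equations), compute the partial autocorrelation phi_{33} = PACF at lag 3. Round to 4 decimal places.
\phi_{33} = 0.3820

The PACF at lag k is phi_{kk}, the last component of the solution
to the Yule-Walker system G_k phi = r_k where
  (G_k)_{ij} = rho(|i - j|), (r_k)_i = rho(i), i,j = 1..k.
Equivalently, Durbin-Levinson gives phi_{kk} iteratively:
  phi_{11} = rho(1)
  phi_{kk} = [rho(k) - sum_{j=1..k-1} phi_{k-1,j} rho(k-j)]
            / [1 - sum_{j=1..k-1} phi_{k-1,j} rho(j)],
  phi_{k,j} = phi_{k-1,j} - phi_{kk} phi_{k-1,k-j},  j = 1..k-1.
Step k = 1:
  phi_11 = rho(1) = 0.139.
Step k = 2:
  phi_22 = [rho(2) - phi_11 rho(1)] / [1 - phi_11 rho(1)] = [-0.1519 - (0.139)(0.139)] / [1 - (0.139)(0.139)]
         = -0.171221 / 0.980679 = -0.174594.
  Update: phi_21 = phi_11 - phi_22 phi_11 = 0.139 - (-0.174594)(0.139) = 0.163269.
Step k = 3:
  phi_33 = [rho(3) - phi_21 rho(2) - phi_22 rho(1)] / [1 - phi_21 rho(1) - phi_22 rho(2)]
    numerator   = 0.3141 - (0.163269)(-0.1519) - (-0.174594)(0.139) = 0.36316912
    denominator = 1 - (0.163269)(0.139) - (-0.174594)(-0.1519) = 0.95078478
  phi_33 = 0.36316912 / 0.95078478 = 0.382.
Therefore phi_{33} = 0.3820.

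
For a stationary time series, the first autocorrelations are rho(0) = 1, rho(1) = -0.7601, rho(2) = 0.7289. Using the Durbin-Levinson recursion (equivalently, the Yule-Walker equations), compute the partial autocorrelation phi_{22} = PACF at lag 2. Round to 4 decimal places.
\phi_{22} = 0.3580

The PACF at lag k is phi_{kk}, the last component of the solution
to the Yule-Walker system G_k phi = r_k where
  (G_k)_{ij} = rho(|i - j|), (r_k)_i = rho(i), i,j = 1..k.
Equivalently, Durbin-Levinson gives phi_{kk} iteratively:
  phi_{11} = rho(1)
  phi_{kk} = [rho(k) - sum_{j=1..k-1} phi_{k-1,j} rho(k-j)]
            / [1 - sum_{j=1..k-1} phi_{k-1,j} rho(j)],
  phi_{k,j} = phi_{k-1,j} - phi_{kk} phi_{k-1,k-j},  j = 1..k-1.
Step k = 1:
  phi_11 = rho(1) = -0.7601.
Step k = 2:
  phi_22 = [rho(2) - phi_11 rho(1)] / [1 - phi_11 rho(1)] = [0.7289 - (-0.7601)(-0.7601)] / [1 - (-0.7601)(-0.7601)]
         = 0.15114799 / 0.42224799 = 0.358.
Therefore phi_{22} = 0.3580.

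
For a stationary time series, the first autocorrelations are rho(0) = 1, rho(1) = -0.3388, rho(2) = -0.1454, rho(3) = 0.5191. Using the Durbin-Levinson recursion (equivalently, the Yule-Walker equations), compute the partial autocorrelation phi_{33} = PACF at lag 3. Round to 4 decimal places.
\phi_{33} = 0.4399

The PACF at lag k is phi_{kk}, the last component of the solution
to the Yule-Walker system G_k phi = r_k where
  (G_k)_{ij} = rho(|i - j|), (r_k)_i = rho(i), i,j = 1..k.
Equivalently, Durbin-Levinson gives phi_{kk} iteratively:
  phi_{11} = rho(1)
  phi_{kk} = [rho(k) - sum_{j=1..k-1} phi_{k-1,j} rho(k-j)]
            / [1 - sum_{j=1..k-1} phi_{k-1,j} rho(j)],
  phi_{k,j} = phi_{k-1,j} - phi_{kk} phi_{k-1,k-j},  j = 1..k-1.
Step k = 1:
  phi_11 = rho(1) = -0.3388.
Step k = 2:
  phi_22 = [rho(2) - phi_11 rho(1)] / [1 - phi_11 rho(1)] = [-0.1454 - (-0.3388)(-0.3388)] / [1 - (-0.3388)(-0.3388)]
         = -0.26018544 / 0.88521456 = -0.293924.
  Update: phi_21 = phi_11 - phi_22 phi_11 = -0.3388 - (-0.293924)(-0.3388) = -0.438381.
Step k = 3:
  phi_33 = [rho(3) - phi_21 rho(2) - phi_22 rho(1)] / [1 - phi_21 rho(1) - phi_22 rho(2)]
    numerator   = 0.5191 - (-0.438381)(-0.1454) - (-0.293924)(-0.3388) = 0.35577805
    denominator = 1 - (-0.438381)(-0.3388) - (-0.293924)(-0.1454) = 0.80873992
  phi_33 = 0.35577805 / 0.80873992 = 0.4399.
Therefore phi_{33} = 0.4399.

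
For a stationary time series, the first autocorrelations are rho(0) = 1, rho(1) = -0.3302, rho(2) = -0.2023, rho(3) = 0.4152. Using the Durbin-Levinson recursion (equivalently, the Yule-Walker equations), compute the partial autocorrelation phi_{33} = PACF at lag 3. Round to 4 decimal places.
\phi_{33} = 0.2681

The PACF at lag k is phi_{kk}, the last component of the solution
to the Yule-Walker system G_k phi = r_k where
  (G_k)_{ij} = rho(|i - j|), (r_k)_i = rho(i), i,j = 1..k.
Equivalently, Durbin-Levinson gives phi_{kk} iteratively:
  phi_{11} = rho(1)
  phi_{kk} = [rho(k) - sum_{j=1..k-1} phi_{k-1,j} rho(k-j)]
            / [1 - sum_{j=1..k-1} phi_{k-1,j} rho(j)],
  phi_{k,j} = phi_{k-1,j} - phi_{kk} phi_{k-1,k-j},  j = 1..k-1.
Step k = 1:
  phi_11 = rho(1) = -0.3302.
Step k = 2:
  phi_22 = [rho(2) - phi_11 rho(1)] / [1 - phi_11 rho(1)] = [-0.2023 - (-0.3302)(-0.3302)] / [1 - (-0.3302)(-0.3302)]
         = -0.31133204 / 0.89096796 = -0.349431.
  Update: phi_21 = phi_11 - phi_22 phi_11 = -0.3302 - (-0.349431)(-0.3302) = -0.445582.
Step k = 3:
  phi_33 = [rho(3) - phi_21 rho(2) - phi_22 rho(1)] / [1 - phi_21 rho(1) - phi_22 rho(2)]
    numerator   = 0.4152 - (-0.445582)(-0.2023) - (-0.349431)(-0.3302) = 0.20967653
    denominator = 1 - (-0.445582)(-0.3302) - (-0.349431)(-0.2023) = 0.78217882
  phi_33 = 0.20967653 / 0.78217882 = 0.2681.
Therefore phi_{33} = 0.2681.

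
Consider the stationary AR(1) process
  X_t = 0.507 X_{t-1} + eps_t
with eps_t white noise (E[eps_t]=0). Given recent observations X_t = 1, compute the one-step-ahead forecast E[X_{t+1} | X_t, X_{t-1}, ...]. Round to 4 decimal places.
E[X_{t+1} \mid \mathcal F_t] = 0.5070

For an AR(p) model X_t = c + sum_i phi_i X_{t-i} + eps_t, the
one-step-ahead conditional mean is
  E[X_{t+1} | X_t, ...] = c + sum_i phi_i X_{t+1-i}.
Substitute known values:
  E[X_{t+1} | ...] = (0.507) * (1)
                   = 0.5070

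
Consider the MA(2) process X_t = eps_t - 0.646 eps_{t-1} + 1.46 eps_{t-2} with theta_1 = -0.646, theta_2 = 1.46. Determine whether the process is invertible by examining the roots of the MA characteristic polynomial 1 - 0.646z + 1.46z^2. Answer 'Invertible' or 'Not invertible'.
\text{Not invertible}

The MA(q) characteristic polynomial is P(z) = 1 - 0.646z + 1.46z^2.
Invertibility requires all roots to lie outside the unit circle, i.e. |z| > 1 for every root.
Set 1 + (-0.646) z + (1.46) z^2 = 0, i.e. a z^2 + b z + c = 0 with a = 1.46, b = -0.646, c = 1.
Discriminant D = b^2 - 4ac = (-0.646)^2 - 4*(1.46)*1 = 0.417316 - (5.84) = -5.422684.
D < 0, so the roots are the complex-conjugate pair z = (-b +/- i sqrt(-D)) / (2a) = 0.2212 +/- 0.7975i.
For a conjugate pair |z|^2 = z * conj(z) = (product of roots) = c/a = 1/(1.46) = 0.684932, so |z| = sqrt(0.684932) = 0.8276 for both roots.
Moduli of all roots: 0.8276, 0.8276.
All moduli strictly greater than 1? No.
Verdict: Not invertible.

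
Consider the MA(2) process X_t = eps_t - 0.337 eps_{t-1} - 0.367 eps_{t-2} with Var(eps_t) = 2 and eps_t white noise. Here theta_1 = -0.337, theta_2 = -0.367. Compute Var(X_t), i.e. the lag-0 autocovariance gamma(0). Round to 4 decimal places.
\gamma(0) = 2.4965

For an MA(q) process X_t = eps_t + sum_i theta_i eps_{t-i} with
Var(eps_t) = sigma^2, the variance is
  gamma(0) = sigma^2 * (1 + sum_i theta_i^2).
  sum_i theta_i^2 = (-0.337)^2 + (-0.367)^2 = 0.113569 + 0.134689 = 0.248258.
  gamma(0) = 2 * (1 + 0.248258) = 2 * 1.248258 = 2.496516, which rounds to 2.4965.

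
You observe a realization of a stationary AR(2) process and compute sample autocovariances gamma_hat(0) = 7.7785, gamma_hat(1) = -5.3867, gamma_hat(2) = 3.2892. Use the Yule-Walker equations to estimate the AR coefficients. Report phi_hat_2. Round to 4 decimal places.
\hat\phi_{2} = -0.1090

The Yule-Walker equations for an AR(p) process read, in matrix form,
  Gamma_p phi = r_p,   with   (Gamma_p)_{ij} = gamma(|i - j|),
                       (r_p)_i = gamma(i),   i,j = 1..p.
Substitute the sample gammas (Toeplitz matrix and right-hand side of size 2):
  Gamma_p = [[7.7785, -5.3867], [-5.3867, 7.7785]]
  r_p     = [-5.3867, 3.2892]
Written out:
  7.7785 phi_1 - 5.3867 phi_2 = -5.3867
  -5.3867 phi_1 + 7.7785 phi_2 = 3.2892
Solve by Cramer's rule:
  det = gamma(0)^2 - gamma(1)^2 = (7.7785)^2 - (-5.3867)^2 = 60.50506225 - 29.01653689 = 31.48852536
  phi_hat_1 = [gamma(1) gamma(0) - gamma(1) gamma(2)] / det = [(-5.3867)(7.7785) - (-5.3867)(3.2892)] / 31.48852536 = -24.18251231 / 31.48852536 = -0.768
  phi_hat_2 = [gamma(0) gamma(2) - gamma(1)^2] / det = [(7.7785)(3.2892) - (-5.3867)^2] / 31.48852536 = -3.43149469 / 31.48852536 = -0.109
So phi_hat = [-0.7680, -0.1090].
Therefore phi_hat_2 = -0.1090.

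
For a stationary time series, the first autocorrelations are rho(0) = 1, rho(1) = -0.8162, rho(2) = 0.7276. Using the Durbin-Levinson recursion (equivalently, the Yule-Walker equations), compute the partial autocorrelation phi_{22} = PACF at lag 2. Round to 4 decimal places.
\phi_{22} = 0.1840

The PACF at lag k is phi_{kk}, the last component of the solution
to the Yule-Walker system G_k phi = r_k where
  (G_k)_{ij} = rho(|i - j|), (r_k)_i = rho(i), i,j = 1..k.
Equivalently, Durbin-Levinson gives phi_{kk} iteratively:
  phi_{11} = rho(1)
  phi_{kk} = [rho(k) - sum_{j=1..k-1} phi_{k-1,j} rho(k-j)]
            / [1 - sum_{j=1..k-1} phi_{k-1,j} rho(j)],
  phi_{k,j} = phi_{k-1,j} - phi_{kk} phi_{k-1,k-j},  j = 1..k-1.
Step k = 1:
  phi_11 = rho(1) = -0.8162.
Step k = 2:
  phi_22 = [rho(2) - phi_11 rho(1)] / [1 - phi_11 rho(1)] = [0.7276 - (-0.8162)(-0.8162)] / [1 - (-0.8162)(-0.8162)]
         = 0.06141756 / 0.33381756 = 0.184.
Therefore phi_{22} = 0.1840.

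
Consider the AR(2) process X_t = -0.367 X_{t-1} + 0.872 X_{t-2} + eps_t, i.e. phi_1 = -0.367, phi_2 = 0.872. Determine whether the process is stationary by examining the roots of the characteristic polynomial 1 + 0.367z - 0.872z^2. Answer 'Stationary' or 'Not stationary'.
\text{Not stationary}

The AR(p) characteristic polynomial is P(z) = 1 + 0.367z - 0.872z^2.
Stationarity requires all roots to lie outside the unit circle, i.e. |z| > 1 for every root.
Set 1 + (0.367) z + (-0.872) z^2 = 0, i.e. a z^2 + b z + c = 0 with a = -0.872, b = 0.367, c = 1.
Discriminant D = b^2 - 4ac = (0.367)^2 - 4*(-0.872)*1 = 0.134689 - (-3.488) = 3.622689.
D >= 0, so the roots are real: z = (-b +/- sqrt(D)) / (2a) = (-0.367 +/- 1.903336) / (-1.744).
  z_1 = (-0.367 + 1.903336) / (-1.744) = -0.8809,   |z_1| = 0.8809.
  z_2 = (-0.367 - 1.903336) / (-1.744) = 1.3018,   |z_2| = 1.3018.
Moduli of all roots: 0.8809, 1.3018.
All moduli strictly greater than 1? No.
Verdict: Not stationary.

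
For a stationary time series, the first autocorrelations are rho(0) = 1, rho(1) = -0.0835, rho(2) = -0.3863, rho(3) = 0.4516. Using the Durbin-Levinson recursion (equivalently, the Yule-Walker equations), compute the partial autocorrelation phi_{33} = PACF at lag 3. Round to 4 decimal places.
\phi_{33} = 0.4461

The PACF at lag k is phi_{kk}, the last component of the solution
to the Yule-Walker system G_k phi = r_k where
  (G_k)_{ij} = rho(|i - j|), (r_k)_i = rho(i), i,j = 1..k.
Equivalently, Durbin-Levinson gives phi_{kk} iteratively:
  phi_{11} = rho(1)
  phi_{kk} = [rho(k) - sum_{j=1..k-1} phi_{k-1,j} rho(k-j)]
            / [1 - sum_{j=1..k-1} phi_{k-1,j} rho(j)],
  phi_{k,j} = phi_{k-1,j} - phi_{kk} phi_{k-1,k-j},  j = 1..k-1.
Step k = 1:
  phi_11 = rho(1) = -0.0835.
Step k = 2:
  phi_22 = [rho(2) - phi_11 rho(1)] / [1 - phi_11 rho(1)] = [-0.3863 - (-0.0835)(-0.0835)] / [1 - (-0.0835)(-0.0835)]
         = -0.39327225 / 0.99302775 = -0.396033.
  Update: phi_21 = phi_11 - phi_22 phi_11 = -0.0835 - (-0.396033)(-0.0835) = -0.116569.
Step k = 3:
  phi_33 = [rho(3) - phi_21 rho(2) - phi_22 rho(1)] / [1 - phi_21 rho(1) - phi_22 rho(2)]
    numerator   = 0.4516 - (-0.116569)(-0.3863) - (-0.396033)(-0.0835) = 0.37350068
    denominator = 1 - (-0.116569)(-0.0835) - (-0.396033)(-0.3863) = 0.83727877
  phi_33 = 0.37350068 / 0.83727877 = 0.4461.
Therefore phi_{33} = 0.4461.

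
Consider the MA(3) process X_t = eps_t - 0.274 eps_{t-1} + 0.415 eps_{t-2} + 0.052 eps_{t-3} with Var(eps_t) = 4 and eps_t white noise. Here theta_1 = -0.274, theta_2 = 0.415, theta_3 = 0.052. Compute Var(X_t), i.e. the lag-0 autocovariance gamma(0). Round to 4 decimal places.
\gamma(0) = 5.0000

For an MA(q) process X_t = eps_t + sum_i theta_i eps_{t-i} with
Var(eps_t) = sigma^2, the variance is
  gamma(0) = sigma^2 * (1 + sum_i theta_i^2).
  sum_i theta_i^2 = (-0.274)^2 + (0.415)^2 + (0.052)^2 = 0.075076 + 0.172225 + 0.002704 = 0.250005.
  gamma(0) = 4 * (1 + 0.250005) = 4 * 1.250005 = 5.00002, which rounds to 5.0000.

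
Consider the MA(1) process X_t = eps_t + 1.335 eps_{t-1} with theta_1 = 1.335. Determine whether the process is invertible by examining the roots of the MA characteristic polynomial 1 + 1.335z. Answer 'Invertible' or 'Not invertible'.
\text{Not invertible}

The MA(q) characteristic polynomial is P(z) = 1 + 1.335z.
Invertibility requires all roots to lie outside the unit circle, i.e. |z| > 1 for every root.
This is linear in z: 1 + (1.335) z = 0  =>  z = -1/(1.335) = -0.749064,  |z| = 0.749064.
Moduli of all roots: 0.7491.
All moduli strictly greater than 1? No.
Verdict: Not invertible.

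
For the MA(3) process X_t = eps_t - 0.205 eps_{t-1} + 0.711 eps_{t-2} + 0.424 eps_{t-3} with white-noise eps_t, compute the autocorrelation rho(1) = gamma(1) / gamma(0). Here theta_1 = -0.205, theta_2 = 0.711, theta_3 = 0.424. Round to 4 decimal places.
\rho(1) = -0.0285

For an MA(q) process with theta_0 = 1, the autocovariance is
  gamma(k) = sigma^2 * sum_{i=0..q-k} theta_i * theta_{i+k},
and rho(k) = gamma(k) / gamma(0). Sigma^2 cancels.
  numerator   = (1)*(-0.205) + (-0.205)*(0.711) + (0.711)*(0.424) = -0.049291.
  denominator = (1)^2 + (-0.205)^2 + (0.711)^2 + (0.424)^2 = 1.727322.
  rho(1) = -0.049291 / 1.727322 = -0.0285.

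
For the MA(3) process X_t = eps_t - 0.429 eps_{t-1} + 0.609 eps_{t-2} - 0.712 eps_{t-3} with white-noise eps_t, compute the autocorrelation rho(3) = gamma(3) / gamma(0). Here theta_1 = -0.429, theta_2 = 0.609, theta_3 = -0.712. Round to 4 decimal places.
\rho(3) = -0.3453

For an MA(q) process with theta_0 = 1, the autocovariance is
  gamma(k) = sigma^2 * sum_{i=0..q-k} theta_i * theta_{i+k},
and rho(k) = gamma(k) / gamma(0). Sigma^2 cancels.
  numerator   = (1)*(-0.712) = -0.712.
  denominator = (1)^2 + (-0.429)^2 + (0.609)^2 + (-0.712)^2 = 2.061866.
  rho(3) = -0.712 / 2.061866 = -0.3453.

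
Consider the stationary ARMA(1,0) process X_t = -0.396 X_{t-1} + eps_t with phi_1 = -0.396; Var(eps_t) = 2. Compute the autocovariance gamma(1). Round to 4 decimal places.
\gamma(1) = -0.9393

Multiply the model equation by X_{t-k} and take expectations. With theta_0 = psi_0 = 1 and psi_j the MA(infinity) weights, this gives
  gamma(k) - sum_i phi_i gamma(k-i) = c_k,
  c_k = sigma^2 * sum_{j=k..q} theta_j psi_{j-k}   (c_k = 0 for k > q),
using gamma(-m) = gamma(m).
Pure AR (q = 0): c_0 = sigma^2 = 2, c_k = 0 for k >= 1.
Equations for k = 0 and k = 1 (AR order 1):
  gamma(0) = phi_1 gamma(1) + c_0
  gamma(1) = phi_1 gamma(0) + c_1
Substituting the second into the first: gamma(0) (1 - phi_1^2) = c_0 + phi_1 c_1, so
  gamma(0) = c_0 / (1 - phi_1^2) = 2 / (1 - (-0.396)^2) = 2 / 0.843184 = 2.371962.
  gamma(1) = phi_1 gamma(0) = (-0.396)(2.371962) = -0.939297.
Therefore gamma(1) = -0.9393 (to 4 decimal places).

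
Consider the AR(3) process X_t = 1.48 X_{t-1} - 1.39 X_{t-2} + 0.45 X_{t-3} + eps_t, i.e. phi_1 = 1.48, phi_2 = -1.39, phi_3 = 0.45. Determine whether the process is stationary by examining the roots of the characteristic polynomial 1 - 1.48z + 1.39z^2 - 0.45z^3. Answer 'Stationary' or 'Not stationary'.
\text{Stationary}

The AR(p) characteristic polynomial is P(z) = 1 - 1.48z + 1.39z^2 - 0.45z^3.
Stationarity requires all roots to lie outside the unit circle, i.e. |z| > 1 for every root.
Degree 3: look for a simple real root z0 first, then factor out (1 - z/z0) and solve the remaining quadratic.
Testing z0 = 2: P(2) = 1 + (-1.48)(2) + (1.39)(2)^2 + (-0.45)(2)^3
  = 1 + (-2.96) + (5.56) + (-3.6) = 0.  So z_0 = 2 is a root, |z_0| = 2.
Divide out the factor (1 - 0.5 z) = (1 - z/z0) (since 1/z0 = 0.5):
  P(z) = (1 - 0.5 z)(1 + (-0.98) z + (0.9) z^2)
  [check: z-coef -0.98 - (0.5) = -1.48; z^2-coef 0.9 - (0.5)(-0.98) = 1.39; z^3-coef -(0.5)(0.9) = -0.45.]
Remaining roots from the quadratic factor 1 + (-0.98) z + (0.9) z^2:
  Set 1 + (-0.98) z + (0.9) z^2 = 0, i.e. a z^2 + b z + c = 0 with a = 0.9, b = -0.98, c = 1.
  Discriminant D = b^2 - 4ac = (-0.98)^2 - 4*(0.9)*1 = 0.9604 - (3.6) = -2.6396.
  D < 0, so the roots are the complex-conjugate pair z = (-b +/- i sqrt(-D)) / (2a) = 0.5444 +/- 0.9026i.
  For a conjugate pair |z|^2 = z * conj(z) = (product of roots) = c/a = 1/(0.9) = 1.111111, so |z| = sqrt(1.111111) = 1.0541 for both roots.
Moduli of all roots: 2.0000, 1.0541, 1.0541.
All moduli strictly greater than 1? Yes.
Verdict: Stationary.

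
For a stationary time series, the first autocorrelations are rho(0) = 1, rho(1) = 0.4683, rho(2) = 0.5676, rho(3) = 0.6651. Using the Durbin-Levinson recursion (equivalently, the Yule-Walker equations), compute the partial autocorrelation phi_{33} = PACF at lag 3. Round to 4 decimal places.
\phi_{33} = 0.4941

The PACF at lag k is phi_{kk}, the last component of the solution
to the Yule-Walker system G_k phi = r_k where
  (G_k)_{ij} = rho(|i - j|), (r_k)_i = rho(i), i,j = 1..k.
Equivalently, Durbin-Levinson gives phi_{kk} iteratively:
  phi_{11} = rho(1)
  phi_{kk} = [rho(k) - sum_{j=1..k-1} phi_{k-1,j} rho(k-j)]
            / [1 - sum_{j=1..k-1} phi_{k-1,j} rho(j)],
  phi_{k,j} = phi_{k-1,j} - phi_{kk} phi_{k-1,k-j},  j = 1..k-1.
Step k = 1:
  phi_11 = rho(1) = 0.4683.
Step k = 2:
  phi_22 = [rho(2) - phi_11 rho(1)] / [1 - phi_11 rho(1)] = [0.5676 - (0.4683)(0.4683)] / [1 - (0.4683)(0.4683)]
         = 0.34829511 / 0.78069511 = 0.446135.
  Update: phi_21 = phi_11 - phi_22 phi_11 = 0.4683 - (0.446135)(0.4683) = 0.259375.
Step k = 3:
  phi_33 = [rho(3) - phi_21 rho(2) - phi_22 rho(1)] / [1 - phi_21 rho(1) - phi_22 rho(2)]
    numerator   = 0.6651 - (0.259375)(0.5676) - (0.446135)(0.4683) = 0.30895382
    denominator = 1 - (0.259375)(0.4683) - (0.446135)(0.5676) = 0.62530861
  phi_33 = 0.30895382 / 0.62530861 = 0.4941.
Therefore phi_{33} = 0.4941.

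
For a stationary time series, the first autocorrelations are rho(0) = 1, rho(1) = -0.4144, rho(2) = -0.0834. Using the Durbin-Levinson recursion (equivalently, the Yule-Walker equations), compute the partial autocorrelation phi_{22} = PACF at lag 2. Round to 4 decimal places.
\phi_{22} = -0.3080

The PACF at lag k is phi_{kk}, the last component of the solution
to the Yule-Walker system G_k phi = r_k where
  (G_k)_{ij} = rho(|i - j|), (r_k)_i = rho(i), i,j = 1..k.
Equivalently, Durbin-Levinson gives phi_{kk} iteratively:
  phi_{11} = rho(1)
  phi_{kk} = [rho(k) - sum_{j=1..k-1} phi_{k-1,j} rho(k-j)]
            / [1 - sum_{j=1..k-1} phi_{k-1,j} rho(j)],
  phi_{k,j} = phi_{k-1,j} - phi_{kk} phi_{k-1,k-j},  j = 1..k-1.
Step k = 1:
  phi_11 = rho(1) = -0.4144.
Step k = 2:
  phi_22 = [rho(2) - phi_11 rho(1)] / [1 - phi_11 rho(1)] = [-0.0834 - (-0.4144)(-0.4144)] / [1 - (-0.4144)(-0.4144)]
         = -0.25512736 / 0.82827264 = -0.308.
Therefore phi_{22} = -0.3080.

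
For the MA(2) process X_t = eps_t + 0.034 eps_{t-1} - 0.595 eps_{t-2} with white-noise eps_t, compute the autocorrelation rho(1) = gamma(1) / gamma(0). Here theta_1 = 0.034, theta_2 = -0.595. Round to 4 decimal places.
\rho(1) = 0.0102

For an MA(q) process with theta_0 = 1, the autocovariance is
  gamma(k) = sigma^2 * sum_{i=0..q-k} theta_i * theta_{i+k},
and rho(k) = gamma(k) / gamma(0). Sigma^2 cancels.
  numerator   = (1)*(0.034) + (0.034)*(-0.595) = 0.01377.
  denominator = (1)^2 + (0.034)^2 + (-0.595)^2 = 1.355181.
  rho(1) = 0.01377 / 1.355181 = 0.0102.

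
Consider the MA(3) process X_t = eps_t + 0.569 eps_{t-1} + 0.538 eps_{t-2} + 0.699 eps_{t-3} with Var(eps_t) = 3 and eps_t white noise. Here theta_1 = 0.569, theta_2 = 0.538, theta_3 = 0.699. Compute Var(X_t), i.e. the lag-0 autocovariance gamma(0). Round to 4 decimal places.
\gamma(0) = 6.3054

For an MA(q) process X_t = eps_t + sum_i theta_i eps_{t-i} with
Var(eps_t) = sigma^2, the variance is
  gamma(0) = sigma^2 * (1 + sum_i theta_i^2).
  sum_i theta_i^2 = (0.569)^2 + (0.538)^2 + (0.699)^2 = 0.323761 + 0.289444 + 0.488601 = 1.101806.
  gamma(0) = 3 * (1 + 1.101806) = 3 * 2.101806 = 6.305418, which rounds to 6.3054.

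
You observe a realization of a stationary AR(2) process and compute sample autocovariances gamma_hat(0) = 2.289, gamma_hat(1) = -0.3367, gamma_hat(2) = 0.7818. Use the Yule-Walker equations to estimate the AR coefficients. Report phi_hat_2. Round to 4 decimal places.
\hat\phi_{2} = 0.3270

The Yule-Walker equations for an AR(p) process read, in matrix form,
  Gamma_p phi = r_p,   with   (Gamma_p)_{ij} = gamma(|i - j|),
                       (r_p)_i = gamma(i),   i,j = 1..p.
Substitute the sample gammas (Toeplitz matrix and right-hand side of size 2):
  Gamma_p = [[2.289, -0.3367], [-0.3367, 2.289]]
  r_p     = [-0.3367, 0.7818]
Written out:
  2.289 phi_1 - 0.3367 phi_2 = -0.3367
  -0.3367 phi_1 + 2.289 phi_2 = 0.7818
Solve by Cramer's rule:
  det = gamma(0)^2 - gamma(1)^2 = (2.289)^2 - (-0.3367)^2 = 5.239521 - 0.11336689 = 5.12615411
  phi_hat_1 = [gamma(1) gamma(0) - gamma(1) gamma(2)] / det = [(-0.3367)(2.289) - (-0.3367)(0.7818)] / 5.12615411 = -0.50747424 / 5.12615411 = -0.099
  phi_hat_2 = [gamma(0) gamma(2) - gamma(1)^2] / det = [(2.289)(0.7818) - (-0.3367)^2] / 5.12615411 = 1.67617331 / 5.12615411 = 0.327
So phi_hat = [-0.0990, 0.3270].
Therefore phi_hat_2 = 0.3270.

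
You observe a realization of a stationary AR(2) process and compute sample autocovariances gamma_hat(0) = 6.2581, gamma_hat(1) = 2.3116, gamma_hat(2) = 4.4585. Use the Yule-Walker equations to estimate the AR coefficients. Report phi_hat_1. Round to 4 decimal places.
\hat\phi_{1} = 0.1230

The Yule-Walker equations for an AR(p) process read, in matrix form,
  Gamma_p phi = r_p,   with   (Gamma_p)_{ij} = gamma(|i - j|),
                       (r_p)_i = gamma(i),   i,j = 1..p.
Substitute the sample gammas (Toeplitz matrix and right-hand side of size 2):
  Gamma_p = [[6.2581, 2.3116], [2.3116, 6.2581]]
  r_p     = [2.3116, 4.4585]
Written out:
  6.2581 phi_1 + 2.3116 phi_2 = 2.3116
  2.3116 phi_1 + 6.2581 phi_2 = 4.4585
Solve by Cramer's rule:
  det = gamma(0)^2 - gamma(1)^2 = (6.2581)^2 - (2.3116)^2 = 39.16381561 - 5.34349456 = 33.82032105
  phi_hat_1 = [gamma(1) gamma(0) - gamma(1) gamma(2)] / det = [(2.3116)(6.2581) - (2.3116)(4.4585)] / 33.82032105 = 4.15995536 / 33.82032105 = 0.123
  phi_hat_2 = [gamma(0) gamma(2) - gamma(1)^2] / det = [(6.2581)(4.4585) - (2.3116)^2] / 33.82032105 = 22.55824429 / 33.82032105 = 0.667
So phi_hat = [0.1230, 0.6670].
Therefore phi_hat_1 = 0.1230.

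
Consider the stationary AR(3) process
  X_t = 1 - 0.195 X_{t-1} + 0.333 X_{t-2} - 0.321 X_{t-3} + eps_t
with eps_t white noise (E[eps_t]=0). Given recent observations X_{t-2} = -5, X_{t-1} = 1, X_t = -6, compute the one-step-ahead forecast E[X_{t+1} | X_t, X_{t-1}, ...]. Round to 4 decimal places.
E[X_{t+1} \mid \mathcal F_t] = 4.1080

For an AR(p) model X_t = c + sum_i phi_i X_{t-i} + eps_t, the
one-step-ahead conditional mean is
  E[X_{t+1} | X_t, ...] = c + sum_i phi_i X_{t+1-i}.
Substitute known values:
  E[X_{t+1} | ...] = 1 + (-0.195) * (-6) + (0.333) * (1) + (-0.321) * (-5)
                   = 4.1080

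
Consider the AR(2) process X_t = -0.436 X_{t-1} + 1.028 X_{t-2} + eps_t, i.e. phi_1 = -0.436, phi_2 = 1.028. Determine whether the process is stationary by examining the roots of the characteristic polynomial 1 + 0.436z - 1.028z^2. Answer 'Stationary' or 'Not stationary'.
\text{Not stationary}

The AR(p) characteristic polynomial is P(z) = 1 + 0.436z - 1.028z^2.
Stationarity requires all roots to lie outside the unit circle, i.e. |z| > 1 for every root.
Set 1 + (0.436) z + (-1.028) z^2 = 0, i.e. a z^2 + b z + c = 0 with a = -1.028, b = 0.436, c = 1.
Discriminant D = b^2 - 4ac = (0.436)^2 - 4*(-1.028)*1 = 0.190096 - (-4.112) = 4.302096.
D >= 0, so the roots are real: z = (-b +/- sqrt(D)) / (2a) = (-0.436 +/- 2.074149) / (-2.056).
  z_1 = (-0.436 + 2.074149) / (-2.056) = -0.7968,   |z_1| = 0.7968.
  z_2 = (-0.436 - 2.074149) / (-2.056) = 1.2209,   |z_2| = 1.2209.
Moduli of all roots: 0.7968, 1.2209.
All moduli strictly greater than 1? No.
Verdict: Not stationary.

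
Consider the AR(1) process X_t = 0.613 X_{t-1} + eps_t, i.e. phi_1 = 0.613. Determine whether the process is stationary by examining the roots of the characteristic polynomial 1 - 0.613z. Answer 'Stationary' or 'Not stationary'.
\text{Stationary}

The AR(p) characteristic polynomial is P(z) = 1 - 0.613z.
Stationarity requires all roots to lie outside the unit circle, i.e. |z| > 1 for every root.
This is linear in z: 1 + (-0.613) z = 0  =>  z = -1/(-0.613) = 1.631321,  |z| = 1.631321.
Moduli of all roots: 1.6313.
All moduli strictly greater than 1? Yes.
Verdict: Stationary.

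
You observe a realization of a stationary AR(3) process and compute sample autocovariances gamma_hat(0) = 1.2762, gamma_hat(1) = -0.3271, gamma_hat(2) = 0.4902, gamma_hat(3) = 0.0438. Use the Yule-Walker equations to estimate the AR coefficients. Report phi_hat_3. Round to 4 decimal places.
\hat\phi_{3} = 0.2259

The Yule-Walker equations for an AR(p) process read, in matrix form,
  Gamma_p phi = r_p,   with   (Gamma_p)_{ij} = gamma(|i - j|),
                       (r_p)_i = gamma(i),   i,j = 1..p.
Substitute the sample gammas (Toeplitz matrix and right-hand side of size 3):
  Gamma_p = [[1.2762, -0.3271, 0.4902], [-0.3271, 1.2762, -0.3271], [0.4902, -0.3271, 1.2762]]
  r_p     = [-0.3271, 0.4902, 0.0438]
Written out (R1..R3):
  (R1) 1.2762 phi_1 - 0.3271 phi_2 + 0.4902 phi_3 = -0.3271
  (R2) -0.3271 phi_1 + 1.2762 phi_2 - 0.3271 phi_3 = 0.4902
  (R3) 0.4902 phi_1 - 0.3271 phi_2 + 1.2762 phi_3 = 0.0438
Gaussian elimination:
  R2 <- R2 - (-0.3271/1.2762) R1 = R2 - (-0.256308) R1:  1.192362 phi_2 - 0.201458 phi_3 = 0.406362
  R3 <- R3 - (0.4902/1.2762) R1 = R3 - (0.384109) R1:  -0.201458 phi_2 + 1.08791 phi_3 = 0.169442
  R3 <- R3 - (-0.201458/1.192362) R2 = R3 - (-0.168957) R2:  1.053872 phi_3 = 0.2381
Back-substitution:
  phi_hat_3 = 0.2381 / 1.053872 = 0.225929
  phi_hat_2 = (0.406362 - (-0.201458)(0.225929)) / 1.192362 = 0.378976
  phi_hat_1 = (-0.3271 - (-0.3271)(0.378976) - (0.4902)(0.225929)) / 1.2762 = -0.245954
So phi_hat = [-0.2460, 0.3790, 0.2259].
Therefore phi_hat_3 = 0.2259.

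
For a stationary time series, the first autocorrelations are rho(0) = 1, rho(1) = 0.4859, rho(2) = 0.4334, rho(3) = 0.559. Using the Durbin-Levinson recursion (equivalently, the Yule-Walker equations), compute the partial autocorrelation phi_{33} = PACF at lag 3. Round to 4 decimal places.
\phi_{33} = 0.3890

The PACF at lag k is phi_{kk}, the last component of the solution
to the Yule-Walker system G_k phi = r_k where
  (G_k)_{ij} = rho(|i - j|), (r_k)_i = rho(i), i,j = 1..k.
Equivalently, Durbin-Levinson gives phi_{kk} iteratively:
  phi_{11} = rho(1)
  phi_{kk} = [rho(k) - sum_{j=1..k-1} phi_{k-1,j} rho(k-j)]
            / [1 - sum_{j=1..k-1} phi_{k-1,j} rho(j)],
  phi_{k,j} = phi_{k-1,j} - phi_{kk} phi_{k-1,k-j},  j = 1..k-1.
Step k = 1:
  phi_11 = rho(1) = 0.4859.
Step k = 2:
  phi_22 = [rho(2) - phi_11 rho(1)] / [1 - phi_11 rho(1)] = [0.4334 - (0.4859)(0.4859)] / [1 - (0.4859)(0.4859)]
         = 0.19730119 / 0.76390119 = 0.258281.
  Update: phi_21 = phi_11 - phi_22 phi_11 = 0.4859 - (0.258281)(0.4859) = 0.360401.
Step k = 3:
  phi_33 = [rho(3) - phi_21 rho(2) - phi_22 rho(1)] / [1 - phi_21 rho(1) - phi_22 rho(2)]
    numerator   = 0.559 - (0.360401)(0.4334) - (0.258281)(0.4859) = 0.27730335
    denominator = 1 - (0.360401)(0.4859) - (0.258281)(0.4334) = 0.71294203
  phi_33 = 0.27730335 / 0.71294203 = 0.389.
Therefore phi_{33} = 0.3890.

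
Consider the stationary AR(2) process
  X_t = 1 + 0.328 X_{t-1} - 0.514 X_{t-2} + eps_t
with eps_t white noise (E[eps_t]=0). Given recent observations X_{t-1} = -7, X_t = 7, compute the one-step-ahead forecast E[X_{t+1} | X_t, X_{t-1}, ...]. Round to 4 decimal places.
E[X_{t+1} \mid \mathcal F_t] = 6.8940

For an AR(p) model X_t = c + sum_i phi_i X_{t-i} + eps_t, the
one-step-ahead conditional mean is
  E[X_{t+1} | X_t, ...] = c + sum_i phi_i X_{t+1-i}.
Substitute known values:
  E[X_{t+1} | ...] = 1 + (0.328) * (7) + (-0.514) * (-7)
                   = 6.8940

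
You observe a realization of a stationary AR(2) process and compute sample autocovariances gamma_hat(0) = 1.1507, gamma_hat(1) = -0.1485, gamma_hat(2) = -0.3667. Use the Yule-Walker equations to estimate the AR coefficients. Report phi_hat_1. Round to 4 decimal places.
\hat\phi_{1} = -0.1731

The Yule-Walker equations for an AR(p) process read, in matrix form,
  Gamma_p phi = r_p,   with   (Gamma_p)_{ij} = gamma(|i - j|),
                       (r_p)_i = gamma(i),   i,j = 1..p.
Substitute the sample gammas (Toeplitz matrix and right-hand side of size 2):
  Gamma_p = [[1.1507, -0.1485], [-0.1485, 1.1507]]
  r_p     = [-0.1485, -0.3667]
Written out:
  1.1507 phi_1 - 0.1485 phi_2 = -0.1485
  -0.1485 phi_1 + 1.1507 phi_2 = -0.3667
Solve by Cramer's rule:
  det = gamma(0)^2 - gamma(1)^2 = (1.1507)^2 - (-0.1485)^2 = 1.32411049 - 0.02205225 = 1.30205824
  phi_hat_1 = [gamma(1) gamma(0) - gamma(1) gamma(2)] / det = [(-0.1485)(1.1507) - (-0.1485)(-0.3667)] / 1.30205824 = -0.2253339 / 1.30205824 = -0.1731
  phi_hat_2 = [gamma(0) gamma(2) - gamma(1)^2] / det = [(1.1507)(-0.3667) - (-0.1485)^2] / 1.30205824 = -0.44401394 / 1.30205824 = -0.341
So phi_hat = [-0.1731, -0.3410].
Therefore phi_hat_1 = -0.1731.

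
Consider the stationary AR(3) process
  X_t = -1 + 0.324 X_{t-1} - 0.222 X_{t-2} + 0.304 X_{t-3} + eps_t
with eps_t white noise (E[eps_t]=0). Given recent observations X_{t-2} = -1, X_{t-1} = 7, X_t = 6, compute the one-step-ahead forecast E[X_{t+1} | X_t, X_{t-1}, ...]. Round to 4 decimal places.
E[X_{t+1} \mid \mathcal F_t] = -0.9140

For an AR(p) model X_t = c + sum_i phi_i X_{t-i} + eps_t, the
one-step-ahead conditional mean is
  E[X_{t+1} | X_t, ...] = c + sum_i phi_i X_{t+1-i}.
Substitute known values:
  E[X_{t+1} | ...] = -1 + (0.324) * (6) + (-0.222) * (7) + (0.304) * (-1)
                   = -0.9140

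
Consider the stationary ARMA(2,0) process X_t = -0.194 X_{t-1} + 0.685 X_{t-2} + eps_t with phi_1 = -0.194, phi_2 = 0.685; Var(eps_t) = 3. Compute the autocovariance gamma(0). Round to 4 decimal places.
\gamma(0) = 9.1060

Multiply the model equation by X_{t-k} and take expectations. With theta_0 = psi_0 = 1 and psi_j the MA(infinity) weights, this gives
  gamma(k) - sum_i phi_i gamma(k-i) = c_k,
  c_k = sigma^2 * sum_{j=k..q} theta_j psi_{j-k}   (c_k = 0 for k > q),
using gamma(-m) = gamma(m).
Pure AR (q = 0): c_0 = sigma^2 = 3, c_k = 0 for k >= 1.
Equations for k = 0, 1, 2 (AR order 2, c_2 = 0):
  (E0) gamma(0) = phi_1 gamma(1) + phi_2 gamma(2) + c_0
  (E1) gamma(1) = phi_1 gamma(0) + phi_2 gamma(1) + c_1
  (E2) gamma(2) = phi_1 gamma(1) + phi_2 gamma(0)
From (E1): gamma(1) = A gamma(0) + B with
  A = phi_1 / (1 - phi_2) = -0.194 / 0.315 = -0.615873,   B = c_1 / (1 - phi_2) = 0 / 0.315 = 0.
Insert (E2) into (E0): gamma(0) (1 - phi_2^2) = phi_1 (1 + phi_2) gamma(1) + c_0.
  phi_1 (1 + phi_2) = (-0.194)(1.685) = -0.32689,   1 - phi_2^2 = 0.530775.
Replace gamma(1) by A gamma(0) + B and collect gamma(0):
  gamma(0) [0.530775 - (-0.32689)(-0.615873)] = c_0 = 3
  gamma(0) * 0.329452 = 3
  gamma(0) = 3 / 0.329452 = 9.106023.
Therefore gamma(0) = 9.1060 (to 4 decimal places).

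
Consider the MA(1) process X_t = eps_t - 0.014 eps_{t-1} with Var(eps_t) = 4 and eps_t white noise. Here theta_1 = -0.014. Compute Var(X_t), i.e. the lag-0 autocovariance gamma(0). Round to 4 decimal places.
\gamma(0) = 4.0008

For an MA(q) process X_t = eps_t + sum_i theta_i eps_{t-i} with
Var(eps_t) = sigma^2, the variance is
  gamma(0) = sigma^2 * (1 + sum_i theta_i^2).
  sum_i theta_i^2 = (-0.014)^2 = 0.000196.
  gamma(0) = 4 * (1 + 0.000196) = 4 * 1.000196 = 4.000784, which rounds to 4.0008.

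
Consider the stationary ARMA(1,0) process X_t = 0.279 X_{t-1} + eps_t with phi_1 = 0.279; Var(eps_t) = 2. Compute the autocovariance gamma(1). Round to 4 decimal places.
\gamma(1) = 0.6051

Multiply the model equation by X_{t-k} and take expectations. With theta_0 = psi_0 = 1 and psi_j the MA(infinity) weights, this gives
  gamma(k) - sum_i phi_i gamma(k-i) = c_k,
  c_k = sigma^2 * sum_{j=k..q} theta_j psi_{j-k}   (c_k = 0 for k > q),
using gamma(-m) = gamma(m).
Pure AR (q = 0): c_0 = sigma^2 = 2, c_k = 0 for k >= 1.
Equations for k = 0 and k = 1 (AR order 1):
  gamma(0) = phi_1 gamma(1) + c_0
  gamma(1) = phi_1 gamma(0) + c_1
Substituting the second into the first: gamma(0) (1 - phi_1^2) = c_0 + phi_1 c_1, so
  gamma(0) = c_0 / (1 - phi_1^2) = 2 / (1 - (0.279)^2) = 2 / 0.922159 = 2.168823.
  gamma(1) = phi_1 gamma(0) = (0.279)(2.168823) = 0.605102.
Therefore gamma(1) = 0.6051 (to 4 decimal places).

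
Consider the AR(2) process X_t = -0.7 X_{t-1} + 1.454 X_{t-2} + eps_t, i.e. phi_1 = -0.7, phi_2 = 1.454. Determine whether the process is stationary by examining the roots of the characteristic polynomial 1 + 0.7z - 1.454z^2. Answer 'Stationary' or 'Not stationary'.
\text{Not stationary}

The AR(p) characteristic polynomial is P(z) = 1 + 0.7z - 1.454z^2.
Stationarity requires all roots to lie outside the unit circle, i.e. |z| > 1 for every root.
Set 1 + (0.7) z + (-1.454) z^2 = 0, i.e. a z^2 + b z + c = 0 with a = -1.454, b = 0.7, c = 1.
Discriminant D = b^2 - 4ac = (0.7)^2 - 4*(-1.454)*1 = 0.49 - (-5.816) = 6.306.
D >= 0, so the roots are real: z = (-b +/- sqrt(D)) / (2a) = (-0.7 +/- 2.511175) / (-2.908).
  z_1 = (-0.7 + 2.511175) / (-2.908) = -0.6228,   |z_1| = 0.6228.
  z_2 = (-0.7 - 2.511175) / (-2.908) = 1.1043,   |z_2| = 1.1043.
Moduli of all roots: 0.6228, 1.1043.
All moduli strictly greater than 1? No.
Verdict: Not stationary.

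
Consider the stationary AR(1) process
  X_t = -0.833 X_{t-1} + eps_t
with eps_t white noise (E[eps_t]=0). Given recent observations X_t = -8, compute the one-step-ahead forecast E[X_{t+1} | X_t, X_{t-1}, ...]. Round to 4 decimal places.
E[X_{t+1} \mid \mathcal F_t] = 6.6640

For an AR(p) model X_t = c + sum_i phi_i X_{t-i} + eps_t, the
one-step-ahead conditional mean is
  E[X_{t+1} | X_t, ...] = c + sum_i phi_i X_{t+1-i}.
Substitute known values:
  E[X_{t+1} | ...] = (-0.833) * (-8)
                   = 6.6640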